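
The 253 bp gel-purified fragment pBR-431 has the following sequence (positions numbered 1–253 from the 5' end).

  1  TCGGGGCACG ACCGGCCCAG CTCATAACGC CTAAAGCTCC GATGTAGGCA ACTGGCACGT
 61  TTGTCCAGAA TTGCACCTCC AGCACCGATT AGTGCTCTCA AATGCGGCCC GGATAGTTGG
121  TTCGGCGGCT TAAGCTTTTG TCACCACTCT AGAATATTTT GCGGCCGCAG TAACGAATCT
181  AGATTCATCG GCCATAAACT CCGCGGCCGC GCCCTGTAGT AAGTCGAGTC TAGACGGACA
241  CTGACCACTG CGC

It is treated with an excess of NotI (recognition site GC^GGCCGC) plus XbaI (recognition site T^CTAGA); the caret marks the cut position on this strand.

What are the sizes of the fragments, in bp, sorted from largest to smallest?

NotI sites (GCGGCCGC) start at positions 161, 203.
NotI cuts after base 2 of each site, so after positions 162, 204.
XbaI sites (TCTAGA) start at positions 148, 178, 229.
XbaI cuts after the first base of each site, so after positions 148, 178, 229.
Combined cut positions: 148, 162, 178, 204, 229.
Linear molecule, 5 cuts → 6 fragments:
  1–148 → 148 bp
  149–162 → 14 bp
  163–178 → 16 bp
  179–204 → 26 bp
  205–229 → 25 bp
  230–253 → 24 bp
Sorted largest to smallest: 148, 26, 25, 24, 16, 14 bp.

148, 26, 25, 24, 16, 14 bp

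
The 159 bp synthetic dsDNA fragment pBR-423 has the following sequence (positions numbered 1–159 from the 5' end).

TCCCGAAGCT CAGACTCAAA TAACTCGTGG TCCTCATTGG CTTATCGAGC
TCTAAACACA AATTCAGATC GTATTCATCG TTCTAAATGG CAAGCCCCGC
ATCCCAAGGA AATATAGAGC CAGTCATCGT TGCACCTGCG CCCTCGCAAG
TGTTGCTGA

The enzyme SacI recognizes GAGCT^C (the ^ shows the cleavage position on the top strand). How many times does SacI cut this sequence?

1

GAGCTC occurs starting at position 47.
SacI cuts at 1 site.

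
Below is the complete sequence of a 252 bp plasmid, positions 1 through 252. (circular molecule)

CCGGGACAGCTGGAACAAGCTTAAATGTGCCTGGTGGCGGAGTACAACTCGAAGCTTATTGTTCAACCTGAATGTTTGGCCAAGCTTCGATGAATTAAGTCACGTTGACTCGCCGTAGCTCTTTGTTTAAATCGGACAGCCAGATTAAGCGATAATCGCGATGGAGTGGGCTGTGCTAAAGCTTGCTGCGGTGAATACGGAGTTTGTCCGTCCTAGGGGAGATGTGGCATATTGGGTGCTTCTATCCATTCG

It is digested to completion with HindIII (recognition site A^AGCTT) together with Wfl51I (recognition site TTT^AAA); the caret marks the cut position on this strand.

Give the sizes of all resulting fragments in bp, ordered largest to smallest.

HindIII sites (AAGCTT) start at positions 17, 52, 82, 179.
HindIII cuts after the first base of each site, so after positions 17, 52, 82, 179.
The Wfl51I site (TTTAAA) starts at position 126.
Wfl51I cuts after base 3 of each site, so after position 128.
Combined cut positions: 17, 52, 82, 128, 179.
Circular molecule, 5 cuts → 5 fragments:
  18–52 → 35 bp
  53–82 → 30 bp
  83–128 → 46 bp
  129–179 → 51 bp
  180–252 then 1–17 → 73 + 17 = 90 bp
Sorted largest to smallest: 90, 51, 46, 35, 30 bp.

90, 51, 46, 35, 30 bp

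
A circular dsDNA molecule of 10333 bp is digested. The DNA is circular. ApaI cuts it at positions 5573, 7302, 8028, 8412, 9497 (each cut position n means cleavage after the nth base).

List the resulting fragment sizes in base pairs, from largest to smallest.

6409, 1729, 1085, 726, 384 bp

Circular molecule, 5 cuts → 5 fragments:
  7302 − 5573 = 1729 bp
  8028 − 7302 = 726 bp
  8412 − 8028 = 384 bp
  9497 − 8412 = 1085 bp
  wrap: 10333 − 9497 + 5573 = 6409 bp
Sorted largest to smallest: 6409, 1729, 1085, 726, 384 bp.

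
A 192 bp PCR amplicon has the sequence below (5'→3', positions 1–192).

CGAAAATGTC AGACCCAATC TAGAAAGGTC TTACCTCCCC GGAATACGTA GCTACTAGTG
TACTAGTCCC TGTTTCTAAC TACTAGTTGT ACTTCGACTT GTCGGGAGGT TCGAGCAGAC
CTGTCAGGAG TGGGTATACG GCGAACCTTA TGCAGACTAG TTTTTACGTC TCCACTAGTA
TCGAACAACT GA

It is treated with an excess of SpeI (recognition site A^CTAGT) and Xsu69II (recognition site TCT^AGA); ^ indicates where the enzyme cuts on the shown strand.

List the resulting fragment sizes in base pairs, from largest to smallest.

74, 33, 21, 20, 18, 18, 8 bp

SpeI sites (ACTAGT) start at positions 54, 62, 82, 156, 174.
SpeI cuts after the first base of each site, so after positions 54, 62, 82, 156, 174.
The Xsu69II site (TCTAGA) starts at position 19.
Xsu69II cuts after base 3 of each site, so after position 21.
Combined cut positions: 21, 54, 62, 82, 156, 174.
Linear molecule, 6 cuts → 7 fragments:
  1–21 → 21 bp
  22–54 → 33 bp
  55–62 → 8 bp
  63–82 → 20 bp
  83–156 → 74 bp
  157–174 → 18 bp
  175–192 → 18 bp
Sorted largest to smallest: 74, 33, 21, 20, 18, 18, 8 bp.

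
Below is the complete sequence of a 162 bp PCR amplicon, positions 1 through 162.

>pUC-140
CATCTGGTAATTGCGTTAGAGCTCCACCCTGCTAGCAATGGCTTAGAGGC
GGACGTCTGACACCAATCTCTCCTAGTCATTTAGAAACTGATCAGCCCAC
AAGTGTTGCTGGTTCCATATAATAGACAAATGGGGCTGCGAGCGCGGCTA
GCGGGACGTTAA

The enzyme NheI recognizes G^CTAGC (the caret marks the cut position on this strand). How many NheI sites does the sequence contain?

GCTAGC occurs starting at positions 31, 147.
NheI cuts at 2 sites.

2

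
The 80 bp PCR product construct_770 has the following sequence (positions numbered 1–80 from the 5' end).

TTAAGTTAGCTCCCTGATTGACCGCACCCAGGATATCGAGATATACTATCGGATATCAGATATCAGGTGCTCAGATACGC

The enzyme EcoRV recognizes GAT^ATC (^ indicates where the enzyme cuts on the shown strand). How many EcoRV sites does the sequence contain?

3

GATATC occurs starting at positions 32, 52, 59.
EcoRV cuts at 3 sites.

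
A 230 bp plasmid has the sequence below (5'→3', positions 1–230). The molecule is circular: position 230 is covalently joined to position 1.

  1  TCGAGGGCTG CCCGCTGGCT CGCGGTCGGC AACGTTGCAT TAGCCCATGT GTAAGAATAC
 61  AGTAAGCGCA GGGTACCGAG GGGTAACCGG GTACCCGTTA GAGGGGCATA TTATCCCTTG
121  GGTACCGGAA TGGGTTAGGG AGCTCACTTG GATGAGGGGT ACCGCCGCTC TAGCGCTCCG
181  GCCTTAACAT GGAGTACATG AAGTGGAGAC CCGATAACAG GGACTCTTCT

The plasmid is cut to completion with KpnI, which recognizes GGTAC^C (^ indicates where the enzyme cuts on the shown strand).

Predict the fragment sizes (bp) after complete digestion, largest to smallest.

KpnI sites (GGTACC) start at positions 72, 90, 121, 158.
KpnI cuts after base 5 of each site (before the last base), so after positions 76, 94, 125, 162.
Circular molecule, 4 cuts → 4 fragments:
  77–94 → 18 bp
  95–125 → 31 bp
  126–162 → 37 bp
  163–230 then 1–76 → 68 + 76 = 144 bp
Sorted largest to smallest: 144, 37, 31, 18 bp.

144, 37, 31, 18 bp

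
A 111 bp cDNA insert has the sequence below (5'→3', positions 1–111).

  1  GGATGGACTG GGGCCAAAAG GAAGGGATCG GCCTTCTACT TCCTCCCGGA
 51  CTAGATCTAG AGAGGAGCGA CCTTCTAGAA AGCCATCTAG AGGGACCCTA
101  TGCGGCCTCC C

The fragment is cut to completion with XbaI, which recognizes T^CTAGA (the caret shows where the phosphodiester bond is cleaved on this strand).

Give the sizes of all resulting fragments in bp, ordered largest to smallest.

56, 25, 18, 12 bp

XbaI sites (TCTAGA) start at positions 56, 74, 86.
XbaI cuts after the first base of each site, so after positions 56, 74, 86.
Linear molecule, 3 cuts → 4 fragments:
  1–56 → 56 bp
  57–74 → 18 bp
  75–86 → 12 bp
  87–111 → 25 bp
Sorted largest to smallest: 56, 25, 18, 12 bp.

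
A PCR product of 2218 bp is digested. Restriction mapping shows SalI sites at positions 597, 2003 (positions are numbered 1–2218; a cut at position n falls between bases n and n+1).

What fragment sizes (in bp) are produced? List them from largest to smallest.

1406, 597, 215 bp

Linear molecule, 2 cuts → 3 fragments:
  597 − 0 = 597 bp
  2003 − 597 = 1406 bp
  2218 − 2003 = 215 bp
Sorted largest to smallest: 1406, 597, 215 bp.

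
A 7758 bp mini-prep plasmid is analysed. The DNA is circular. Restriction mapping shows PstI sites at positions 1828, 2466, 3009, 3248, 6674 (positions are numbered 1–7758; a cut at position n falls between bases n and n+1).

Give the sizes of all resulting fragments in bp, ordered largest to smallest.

3426, 2912, 638, 543, 239 bp

Circular molecule, 5 cuts → 5 fragments:
  2466 − 1828 = 638 bp
  3009 − 2466 = 543 bp
  3248 − 3009 = 239 bp
  6674 − 3248 = 3426 bp
  wrap: 7758 − 6674 + 1828 = 2912 bp
Sorted largest to smallest: 3426, 2912, 638, 543, 239 bp.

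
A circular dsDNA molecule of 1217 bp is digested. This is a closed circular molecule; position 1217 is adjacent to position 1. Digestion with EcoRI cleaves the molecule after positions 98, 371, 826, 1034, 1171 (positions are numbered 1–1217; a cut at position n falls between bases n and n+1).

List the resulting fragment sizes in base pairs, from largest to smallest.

455, 273, 208, 144, 137 bp

Circular molecule, 5 cuts → 5 fragments:
  371 − 98 = 273 bp
  826 − 371 = 455 bp
  1034 − 826 = 208 bp
  1171 − 1034 = 137 bp
  wrap: 1217 − 1171 + 98 = 144 bp
Sorted largest to smallest: 455, 273, 208, 144, 137 bp.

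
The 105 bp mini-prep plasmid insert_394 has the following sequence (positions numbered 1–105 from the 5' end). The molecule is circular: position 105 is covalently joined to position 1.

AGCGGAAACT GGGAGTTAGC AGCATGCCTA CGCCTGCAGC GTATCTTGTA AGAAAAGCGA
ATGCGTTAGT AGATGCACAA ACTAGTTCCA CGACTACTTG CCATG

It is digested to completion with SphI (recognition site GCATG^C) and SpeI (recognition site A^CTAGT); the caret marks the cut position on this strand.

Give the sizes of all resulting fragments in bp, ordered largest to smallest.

The SphI site (GCATGC) starts at position 22.
SphI cuts after base 5 of each site (before the last base), so after position 26.
The SpeI site (ACTAGT) starts at position 81.
SpeI cuts after the first base of each site, so after position 81.
Combined cut positions: 26, 81.
Circular molecule, 2 cuts → 2 fragments:
  27–81 → 55 bp
  82–105 then 1–26 → 24 + 26 = 50 bp
Sorted largest to smallest: 55, 50 bp.

55, 50 bp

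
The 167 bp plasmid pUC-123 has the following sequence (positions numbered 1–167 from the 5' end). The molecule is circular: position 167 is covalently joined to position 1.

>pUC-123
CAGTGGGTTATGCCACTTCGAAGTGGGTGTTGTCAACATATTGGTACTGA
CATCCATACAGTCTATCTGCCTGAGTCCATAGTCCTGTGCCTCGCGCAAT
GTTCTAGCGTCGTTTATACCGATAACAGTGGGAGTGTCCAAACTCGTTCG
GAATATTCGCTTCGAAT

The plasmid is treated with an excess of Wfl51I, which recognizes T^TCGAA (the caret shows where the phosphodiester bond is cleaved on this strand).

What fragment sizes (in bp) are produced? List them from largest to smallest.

Wfl51I sites (TTCGAA) start at positions 17, 161.
Wfl51I cuts after the first base of each site, so after positions 17, 161.
Circular molecule, 2 cuts → 2 fragments:
  18–161 → 144 bp
  162–167 then 1–17 → 6 + 17 = 23 bp
Sorted largest to smallest: 144, 23 bp.

144, 23 bp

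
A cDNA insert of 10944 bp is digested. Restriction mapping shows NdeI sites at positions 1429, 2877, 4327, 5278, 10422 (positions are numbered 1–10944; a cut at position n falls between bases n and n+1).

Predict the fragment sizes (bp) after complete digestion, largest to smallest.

Linear molecule, 5 cuts → 6 fragments:
  1429 − 0 = 1429 bp
  2877 − 1429 = 1448 bp
  4327 − 2877 = 1450 bp
  5278 − 4327 = 951 bp
  10422 − 5278 = 5144 bp
  10944 − 10422 = 522 bp
Sorted largest to smallest: 5144, 1450, 1448, 1429, 951, 522 bp.

5144, 1450, 1448, 1429, 951, 522 bp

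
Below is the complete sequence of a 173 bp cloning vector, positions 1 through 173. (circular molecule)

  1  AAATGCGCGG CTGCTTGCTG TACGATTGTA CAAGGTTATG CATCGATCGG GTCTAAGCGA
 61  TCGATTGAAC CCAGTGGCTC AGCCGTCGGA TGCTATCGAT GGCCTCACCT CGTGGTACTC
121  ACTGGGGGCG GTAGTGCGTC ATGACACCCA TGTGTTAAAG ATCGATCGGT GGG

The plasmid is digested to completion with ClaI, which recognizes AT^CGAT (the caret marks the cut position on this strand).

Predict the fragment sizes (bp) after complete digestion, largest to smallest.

ClaI sites (ATCGAT) start at positions 42, 60, 95, 161.
ClaI cuts after base 2 of each site, so after positions 43, 61, 96, 162.
Circular molecule, 4 cuts → 4 fragments:
  44–61 → 18 bp
  62–96 → 35 bp
  97–162 → 66 bp
  163–173 then 1–43 → 11 + 43 = 54 bp
Sorted largest to smallest: 66, 54, 35, 18 bp.

66, 54, 35, 18 bp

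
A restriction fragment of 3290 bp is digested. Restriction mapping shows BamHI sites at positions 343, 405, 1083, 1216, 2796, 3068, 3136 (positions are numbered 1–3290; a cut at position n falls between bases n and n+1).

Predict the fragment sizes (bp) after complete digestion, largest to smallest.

1580, 678, 343, 272, 154, 133, 68, 62 bp

Linear molecule, 7 cuts → 8 fragments:
  343 − 0 = 343 bp
  405 − 343 = 62 bp
  1083 − 405 = 678 bp
  1216 − 1083 = 133 bp
  2796 − 1216 = 1580 bp
  3068 − 2796 = 272 bp
  3136 − 3068 = 68 bp
  3290 − 3136 = 154 bp
Sorted largest to smallest: 1580, 678, 343, 272, 154, 133, 68, 62 bp.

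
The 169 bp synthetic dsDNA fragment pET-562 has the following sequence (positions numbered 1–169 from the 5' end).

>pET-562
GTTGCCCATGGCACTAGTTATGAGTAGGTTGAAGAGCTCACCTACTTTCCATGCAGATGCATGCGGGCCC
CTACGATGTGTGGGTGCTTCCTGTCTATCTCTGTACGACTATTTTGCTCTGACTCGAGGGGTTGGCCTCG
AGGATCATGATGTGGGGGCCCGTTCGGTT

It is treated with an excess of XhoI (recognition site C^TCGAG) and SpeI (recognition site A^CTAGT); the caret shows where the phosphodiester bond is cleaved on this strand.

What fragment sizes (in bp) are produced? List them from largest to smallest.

110, 32, 14, 13 bp

XhoI sites (CTCGAG) start at positions 123, 137.
XhoI cuts after the first base of each site, so after positions 123, 137.
The SpeI site (ACTAGT) starts at position 13.
SpeI cuts after the first base of each site, so after position 13.
Combined cut positions: 13, 123, 137.
Linear molecule, 3 cuts → 4 fragments:
  1–13 → 13 bp
  14–123 → 110 bp
  124–137 → 14 bp
  138–169 → 32 bp
Sorted largest to smallest: 110, 32, 14, 13 bp.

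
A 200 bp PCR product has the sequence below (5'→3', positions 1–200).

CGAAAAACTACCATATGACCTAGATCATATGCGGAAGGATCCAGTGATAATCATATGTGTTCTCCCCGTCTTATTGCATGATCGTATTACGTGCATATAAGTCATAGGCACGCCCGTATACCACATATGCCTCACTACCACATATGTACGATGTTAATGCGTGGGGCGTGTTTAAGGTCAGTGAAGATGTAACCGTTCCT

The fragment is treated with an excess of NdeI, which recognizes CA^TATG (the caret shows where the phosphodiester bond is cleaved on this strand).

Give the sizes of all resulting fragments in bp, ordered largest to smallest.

72, 58, 26, 17, 14, 13 bp

NdeI sites (CATATG) start at positions 12, 26, 52, 124, 141.
NdeI cuts after base 2 of each site, so after positions 13, 27, 53, 125, 142.
Linear molecule, 5 cuts → 6 fragments:
  1–13 → 13 bp
  14–27 → 14 bp
  28–53 → 26 bp
  54–125 → 72 bp
  126–142 → 17 bp
  143–200 → 58 bp
Sorted largest to smallest: 72, 58, 26, 17, 14, 13 bp.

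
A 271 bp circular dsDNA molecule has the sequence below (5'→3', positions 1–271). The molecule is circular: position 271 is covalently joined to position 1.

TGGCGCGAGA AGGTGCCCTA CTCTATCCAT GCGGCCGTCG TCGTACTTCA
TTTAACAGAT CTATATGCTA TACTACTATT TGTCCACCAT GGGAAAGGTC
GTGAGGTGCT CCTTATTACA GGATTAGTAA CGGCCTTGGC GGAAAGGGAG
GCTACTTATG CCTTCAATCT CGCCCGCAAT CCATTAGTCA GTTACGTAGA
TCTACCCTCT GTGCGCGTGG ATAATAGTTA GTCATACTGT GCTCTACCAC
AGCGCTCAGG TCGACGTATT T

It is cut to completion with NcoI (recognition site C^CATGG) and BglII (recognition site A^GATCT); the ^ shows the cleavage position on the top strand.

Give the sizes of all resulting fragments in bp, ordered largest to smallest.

130, 111, 30 bp

The NcoI site (CCATGG) starts at position 87.
NcoI cuts after the first base of each site, so after position 87.
BglII sites (AGATCT) start at positions 57, 198.
BglII cuts after the first base of each site, so after positions 57, 198.
Combined cut positions: 57, 87, 198.
Circular molecule, 3 cuts → 3 fragments:
  58–87 → 30 bp
  88–198 → 111 bp
  199–271 then 1–57 → 73 + 57 = 130 bp
Sorted largest to smallest: 130, 111, 30 bp.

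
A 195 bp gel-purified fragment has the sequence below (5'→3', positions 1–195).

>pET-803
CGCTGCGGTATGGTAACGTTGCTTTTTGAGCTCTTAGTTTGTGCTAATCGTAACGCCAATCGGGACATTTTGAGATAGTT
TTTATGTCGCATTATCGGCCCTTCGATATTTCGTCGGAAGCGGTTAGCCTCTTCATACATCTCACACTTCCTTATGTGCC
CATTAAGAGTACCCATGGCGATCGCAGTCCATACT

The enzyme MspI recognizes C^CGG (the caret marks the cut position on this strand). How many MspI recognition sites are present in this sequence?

0

No occurrence of CCGG is present in the sequence.
MspI does not cut: 0 sites.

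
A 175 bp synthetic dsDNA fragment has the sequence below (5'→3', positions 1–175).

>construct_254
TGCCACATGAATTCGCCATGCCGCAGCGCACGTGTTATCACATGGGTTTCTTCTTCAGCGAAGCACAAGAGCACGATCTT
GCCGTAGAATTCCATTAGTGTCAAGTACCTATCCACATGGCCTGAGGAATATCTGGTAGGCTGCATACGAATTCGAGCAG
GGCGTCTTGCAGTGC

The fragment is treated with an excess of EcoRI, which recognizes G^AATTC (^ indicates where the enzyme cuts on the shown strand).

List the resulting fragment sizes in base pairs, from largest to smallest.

EcoRI sites (GAATTC) start at positions 9, 87, 149.
EcoRI cuts after the first base of each site, so after positions 9, 87, 149.
Linear molecule, 3 cuts → 4 fragments:
  1–9 → 9 bp
  10–87 → 78 bp
  88–149 → 62 bp
  150–175 → 26 bp
Sorted largest to smallest: 78, 62, 26, 9 bp.

78, 62, 26, 9 bp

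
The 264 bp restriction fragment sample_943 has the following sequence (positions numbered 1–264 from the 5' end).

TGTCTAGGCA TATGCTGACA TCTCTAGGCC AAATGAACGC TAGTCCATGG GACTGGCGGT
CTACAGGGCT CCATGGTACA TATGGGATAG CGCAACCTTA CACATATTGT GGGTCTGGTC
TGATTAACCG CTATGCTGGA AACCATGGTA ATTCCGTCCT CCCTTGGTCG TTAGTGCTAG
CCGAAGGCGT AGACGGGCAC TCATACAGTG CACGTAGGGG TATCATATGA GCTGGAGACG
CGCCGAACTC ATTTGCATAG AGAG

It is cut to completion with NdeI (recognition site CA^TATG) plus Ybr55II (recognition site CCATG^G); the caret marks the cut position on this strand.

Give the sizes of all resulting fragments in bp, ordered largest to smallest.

78, 67, 39, 39, 26, 10, 5 bp

NdeI sites (CATATG) start at positions 9, 79, 224.
NdeI cuts after base 2 of each site, so after positions 10, 80, 225.
Ybr55II sites (CCATGG) start at positions 45, 71, 143.
Ybr55II cuts after base 5 of each site (before the last base), so after positions 49, 75, 147.
Combined cut positions: 10, 49, 75, 80, 147, 225.
Linear molecule, 6 cuts → 7 fragments:
  1–10 → 10 bp
  11–49 → 39 bp
  50–75 → 26 bp
  76–80 → 5 bp
  81–147 → 67 bp
  148–225 → 78 bp
  226–264 → 39 bp
Sorted largest to smallest: 78, 67, 39, 39, 26, 10, 5 bp.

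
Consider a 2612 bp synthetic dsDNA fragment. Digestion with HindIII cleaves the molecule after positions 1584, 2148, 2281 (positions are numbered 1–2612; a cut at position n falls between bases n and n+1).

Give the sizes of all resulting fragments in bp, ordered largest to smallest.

1584, 564, 331, 133 bp

Linear molecule, 3 cuts → 4 fragments:
  1584 − 0 = 1584 bp
  2148 − 1584 = 564 bp
  2281 − 2148 = 133 bp
  2612 − 2281 = 331 bp
Sorted largest to smallest: 1584, 564, 331, 133 bp.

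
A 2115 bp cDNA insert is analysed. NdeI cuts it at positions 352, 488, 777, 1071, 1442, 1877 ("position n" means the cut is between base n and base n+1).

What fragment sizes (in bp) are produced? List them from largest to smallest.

435, 371, 352, 294, 289, 238, 136 bp

Linear molecule, 6 cuts → 7 fragments:
  352 − 0 = 352 bp
  488 − 352 = 136 bp
  777 − 488 = 289 bp
  1071 − 777 = 294 bp
  1442 − 1071 = 371 bp
  1877 − 1442 = 435 bp
  2115 − 1877 = 238 bp
Sorted largest to smallest: 435, 371, 352, 294, 289, 238, 136 bp.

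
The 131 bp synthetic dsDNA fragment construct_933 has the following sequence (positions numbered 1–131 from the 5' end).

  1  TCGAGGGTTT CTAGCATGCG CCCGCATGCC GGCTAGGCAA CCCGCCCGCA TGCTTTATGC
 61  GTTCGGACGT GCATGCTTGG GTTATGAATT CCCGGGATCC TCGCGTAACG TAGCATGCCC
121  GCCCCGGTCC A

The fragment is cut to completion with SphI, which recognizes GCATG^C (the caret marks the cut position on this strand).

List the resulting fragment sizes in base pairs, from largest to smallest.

42, 24, 23, 18, 14, 10 bp

SphI sites (GCATGC) start at positions 14, 24, 48, 71, 113.
SphI cuts after base 5 of each site (before the last base), so after positions 18, 28, 52, 75, 117.
Linear molecule, 5 cuts → 6 fragments:
  1–18 → 18 bp
  19–28 → 10 bp
  29–52 → 24 bp
  53–75 → 23 bp
  76–117 → 42 bp
  118–131 → 14 bp
Sorted largest to smallest: 42, 24, 23, 18, 14, 10 bp.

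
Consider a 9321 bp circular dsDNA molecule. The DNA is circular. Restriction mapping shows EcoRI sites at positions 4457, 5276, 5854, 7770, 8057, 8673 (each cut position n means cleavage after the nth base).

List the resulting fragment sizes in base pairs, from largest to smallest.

Circular molecule, 6 cuts → 6 fragments:
  5276 − 4457 = 819 bp
  5854 − 5276 = 578 bp
  7770 − 5854 = 1916 bp
  8057 − 7770 = 287 bp
  8673 − 8057 = 616 bp
  wrap: 9321 − 8673 + 4457 = 5105 bp
Sorted largest to smallest: 5105, 1916, 819, 616, 578, 287 bp.

5105, 1916, 819, 616, 578, 287 bp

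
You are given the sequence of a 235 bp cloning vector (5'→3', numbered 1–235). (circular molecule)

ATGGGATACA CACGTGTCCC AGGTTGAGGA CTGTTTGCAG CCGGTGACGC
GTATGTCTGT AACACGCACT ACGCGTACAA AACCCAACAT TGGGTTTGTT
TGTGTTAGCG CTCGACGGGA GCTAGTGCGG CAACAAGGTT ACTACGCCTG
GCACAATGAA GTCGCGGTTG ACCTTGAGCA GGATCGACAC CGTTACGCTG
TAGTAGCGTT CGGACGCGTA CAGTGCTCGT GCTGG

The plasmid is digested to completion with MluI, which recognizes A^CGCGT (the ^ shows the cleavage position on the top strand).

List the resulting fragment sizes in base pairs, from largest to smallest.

MluI sites (ACGCGT) start at positions 47, 71, 214.
MluI cuts after the first base of each site, so after positions 47, 71, 214.
Circular molecule, 3 cuts → 3 fragments:
  48–71 → 24 bp
  72–214 → 143 bp
  215–235 then 1–47 → 21 + 47 = 68 bp
Sorted largest to smallest: 143, 68, 24 bp.

143, 68, 24 bp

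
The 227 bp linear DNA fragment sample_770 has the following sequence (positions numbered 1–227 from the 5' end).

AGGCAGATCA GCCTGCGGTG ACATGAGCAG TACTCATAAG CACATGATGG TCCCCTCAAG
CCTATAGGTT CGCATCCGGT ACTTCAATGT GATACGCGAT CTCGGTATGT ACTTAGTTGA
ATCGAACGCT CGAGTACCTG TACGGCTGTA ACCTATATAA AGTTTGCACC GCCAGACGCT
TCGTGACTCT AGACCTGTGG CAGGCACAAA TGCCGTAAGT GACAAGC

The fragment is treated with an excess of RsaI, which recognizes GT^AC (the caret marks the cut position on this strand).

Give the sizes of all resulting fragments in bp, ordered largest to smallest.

86, 49, 31, 30, 25, 6 bp

RsaI sites (GTAC) start at positions 30, 79, 109, 134, 140.
RsaI cuts after base 2 of each site, so after positions 31, 80, 110, 135, 141.
Linear molecule, 5 cuts → 6 fragments:
  1–31 → 31 bp
  32–80 → 49 bp
  81–110 → 30 bp
  111–135 → 25 bp
  136–141 → 6 bp
  142–227 → 86 bp
Sorted largest to smallest: 86, 49, 31, 30, 25, 6 bp.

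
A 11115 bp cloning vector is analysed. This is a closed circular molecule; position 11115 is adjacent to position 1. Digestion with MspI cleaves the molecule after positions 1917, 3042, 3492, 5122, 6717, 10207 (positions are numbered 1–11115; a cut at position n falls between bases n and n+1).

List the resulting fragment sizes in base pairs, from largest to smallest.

Circular molecule, 6 cuts → 6 fragments:
  3042 − 1917 = 1125 bp
  3492 − 3042 = 450 bp
  5122 − 3492 = 1630 bp
  6717 − 5122 = 1595 bp
  10207 − 6717 = 3490 bp
  wrap: 11115 − 10207 + 1917 = 2825 bp
Sorted largest to smallest: 3490, 2825, 1630, 1595, 1125, 450 bp.

3490, 2825, 1630, 1595, 1125, 450 bp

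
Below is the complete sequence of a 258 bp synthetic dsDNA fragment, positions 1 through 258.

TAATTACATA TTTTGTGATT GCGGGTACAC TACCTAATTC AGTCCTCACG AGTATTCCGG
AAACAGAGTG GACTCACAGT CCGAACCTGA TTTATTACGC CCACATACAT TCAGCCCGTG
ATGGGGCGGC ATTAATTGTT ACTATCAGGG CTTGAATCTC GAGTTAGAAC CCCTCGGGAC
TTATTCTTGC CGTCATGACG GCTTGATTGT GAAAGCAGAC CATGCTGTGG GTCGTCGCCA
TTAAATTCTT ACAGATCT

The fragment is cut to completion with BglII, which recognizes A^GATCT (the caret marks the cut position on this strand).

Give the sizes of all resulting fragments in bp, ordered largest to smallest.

253, 5 bp

The BglII site (AGATCT) starts at position 253.
BglII cuts after the first base of each site, so after position 253.
Linear molecule, 1 cut → 2 fragments:
  1–253 → 253 bp
  254–258 → 5 bp
Sorted largest to smallest: 253, 5 bp.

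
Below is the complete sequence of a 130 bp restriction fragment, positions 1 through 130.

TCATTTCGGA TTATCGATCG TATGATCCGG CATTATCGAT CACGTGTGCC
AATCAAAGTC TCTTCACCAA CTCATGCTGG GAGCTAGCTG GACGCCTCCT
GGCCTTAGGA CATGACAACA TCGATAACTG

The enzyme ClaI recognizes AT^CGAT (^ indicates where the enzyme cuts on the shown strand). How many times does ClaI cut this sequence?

3

ATCGAT occurs starting at positions 13, 35, 120.
ClaI cuts at 3 sites.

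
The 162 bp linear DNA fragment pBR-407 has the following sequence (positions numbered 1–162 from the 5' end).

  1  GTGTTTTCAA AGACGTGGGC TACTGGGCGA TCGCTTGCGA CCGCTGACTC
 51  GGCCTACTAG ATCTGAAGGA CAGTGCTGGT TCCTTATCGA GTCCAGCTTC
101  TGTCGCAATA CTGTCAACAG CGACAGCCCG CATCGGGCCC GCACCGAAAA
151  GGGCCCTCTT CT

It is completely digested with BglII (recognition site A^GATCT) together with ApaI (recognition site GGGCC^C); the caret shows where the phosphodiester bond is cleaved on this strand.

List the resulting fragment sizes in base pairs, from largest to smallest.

The BglII site (AGATCT) starts at position 59.
BglII cuts after the first base of each site, so after position 59.
ApaI sites (GGGCCC) start at positions 135, 151.
ApaI cuts after base 5 of each site (before the last base), so after positions 139, 155.
Combined cut positions: 59, 139, 155.
Linear molecule, 3 cuts → 4 fragments:
  1–59 → 59 bp
  60–139 → 80 bp
  140–155 → 16 bp
  156–162 → 7 bp
Sorted largest to smallest: 80, 59, 16, 7 bp.

80, 59, 16, 7 bp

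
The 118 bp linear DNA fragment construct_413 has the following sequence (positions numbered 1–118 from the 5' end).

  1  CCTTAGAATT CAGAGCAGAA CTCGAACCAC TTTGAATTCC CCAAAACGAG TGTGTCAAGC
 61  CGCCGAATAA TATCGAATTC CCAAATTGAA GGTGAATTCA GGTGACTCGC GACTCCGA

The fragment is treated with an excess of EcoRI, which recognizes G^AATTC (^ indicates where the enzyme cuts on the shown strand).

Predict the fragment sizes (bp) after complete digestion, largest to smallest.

41, 28, 24, 19, 6 bp

EcoRI sites (GAATTC) start at positions 6, 34, 75, 94.
EcoRI cuts after the first base of each site, so after positions 6, 34, 75, 94.
Linear molecule, 4 cuts → 5 fragments:
  1–6 → 6 bp
  7–34 → 28 bp
  35–75 → 41 bp
  76–94 → 19 bp
  95–118 → 24 bp
Sorted largest to smallest: 41, 28, 24, 19, 6 bp.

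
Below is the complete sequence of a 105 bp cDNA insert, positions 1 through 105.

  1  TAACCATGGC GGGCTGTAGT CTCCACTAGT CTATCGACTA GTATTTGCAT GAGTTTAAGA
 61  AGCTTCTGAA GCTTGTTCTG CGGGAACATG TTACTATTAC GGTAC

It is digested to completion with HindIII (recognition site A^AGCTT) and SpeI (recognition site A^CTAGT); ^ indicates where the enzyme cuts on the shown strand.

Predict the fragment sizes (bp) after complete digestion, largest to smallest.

HindIII sites (AAGCTT) start at positions 60, 69.
HindIII cuts after the first base of each site, so after positions 60, 69.
SpeI sites (ACTAGT) start at positions 25, 37.
SpeI cuts after the first base of each site, so after positions 25, 37.
Combined cut positions: 25, 37, 60, 69.
Linear molecule, 4 cuts → 5 fragments:
  1–25 → 25 bp
  26–37 → 12 bp
  38–60 → 23 bp
  61–69 → 9 bp
  70–105 → 36 bp
Sorted largest to smallest: 36, 25, 23, 12, 9 bp.

36, 25, 23, 12, 9 bp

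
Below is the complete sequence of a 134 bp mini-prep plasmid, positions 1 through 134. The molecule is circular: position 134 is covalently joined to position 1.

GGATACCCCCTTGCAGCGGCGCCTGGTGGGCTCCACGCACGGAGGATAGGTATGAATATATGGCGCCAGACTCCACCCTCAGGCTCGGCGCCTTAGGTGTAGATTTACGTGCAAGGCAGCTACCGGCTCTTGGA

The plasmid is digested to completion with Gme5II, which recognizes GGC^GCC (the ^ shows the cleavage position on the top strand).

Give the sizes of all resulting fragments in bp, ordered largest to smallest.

Gme5II sites (GGCGCC) start at positions 18, 62, 87.
Gme5II cuts after base 3 of each site, so after positions 20, 64, 89.
Circular molecule, 3 cuts → 3 fragments:
  21–64 → 44 bp
  65–89 → 25 bp
  90–134 then 1–20 → 45 + 20 = 65 bp
Sorted largest to smallest: 65, 44, 25 bp.

65, 44, 25 bp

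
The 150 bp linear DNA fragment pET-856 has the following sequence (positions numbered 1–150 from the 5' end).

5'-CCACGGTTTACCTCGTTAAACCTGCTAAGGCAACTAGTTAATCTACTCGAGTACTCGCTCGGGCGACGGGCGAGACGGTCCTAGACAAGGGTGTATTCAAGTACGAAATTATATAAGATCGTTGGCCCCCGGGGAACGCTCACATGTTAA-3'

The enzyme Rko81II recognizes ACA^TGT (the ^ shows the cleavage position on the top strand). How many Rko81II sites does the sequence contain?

1

ACATGT occurs starting at position 142.
Rko81II cuts at 1 site.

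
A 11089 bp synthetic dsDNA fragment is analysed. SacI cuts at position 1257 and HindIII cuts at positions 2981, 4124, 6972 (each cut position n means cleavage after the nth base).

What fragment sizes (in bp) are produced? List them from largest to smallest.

4117, 2848, 1724, 1257, 1143 bp

Combined cut positions (sorted): 1257, 2981, 4124, 6972.
Linear molecule, 4 cuts → 5 fragments:
  1257 − 0 = 1257 bp
  2981 − 1257 = 1724 bp
  4124 − 2981 = 1143 bp
  6972 − 4124 = 2848 bp
  11089 − 6972 = 4117 bp
Sorted largest to smallest: 4117, 2848, 1724, 1257, 1143 bp.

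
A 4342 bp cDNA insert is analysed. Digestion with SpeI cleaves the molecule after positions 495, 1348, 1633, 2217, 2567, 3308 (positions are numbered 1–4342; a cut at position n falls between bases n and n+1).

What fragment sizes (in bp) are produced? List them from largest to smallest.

1034, 853, 741, 584, 495, 350, 285 bp

Linear molecule, 6 cuts → 7 fragments:
  495 − 0 = 495 bp
  1348 − 495 = 853 bp
  1633 − 1348 = 285 bp
  2217 − 1633 = 584 bp
  2567 − 2217 = 350 bp
  3308 − 2567 = 741 bp
  4342 − 3308 = 1034 bp
Sorted largest to smallest: 1034, 853, 741, 584, 495, 350, 285 bp.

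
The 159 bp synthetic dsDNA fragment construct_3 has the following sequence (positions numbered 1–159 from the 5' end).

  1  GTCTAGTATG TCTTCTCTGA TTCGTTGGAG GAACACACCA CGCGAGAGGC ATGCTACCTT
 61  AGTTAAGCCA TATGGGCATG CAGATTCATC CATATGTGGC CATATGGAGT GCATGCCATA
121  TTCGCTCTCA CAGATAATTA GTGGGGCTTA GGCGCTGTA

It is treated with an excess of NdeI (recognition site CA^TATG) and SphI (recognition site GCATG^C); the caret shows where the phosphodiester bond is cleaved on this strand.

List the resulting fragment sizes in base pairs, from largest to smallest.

NdeI sites (CATATG) start at positions 69, 91, 101.
NdeI cuts after base 2 of each site, so after positions 70, 92, 102.
SphI sites (GCATGC) start at positions 49, 76, 111.
SphI cuts after base 5 of each site (before the last base), so after positions 53, 80, 115.
Combined cut positions: 53, 70, 80, 92, 102, 115.
Linear molecule, 6 cuts → 7 fragments:
  1–53 → 53 bp
  54–70 → 17 bp
  71–80 → 10 bp
  81–92 → 12 bp
  93–102 → 10 bp
  103–115 → 13 bp
  116–159 → 44 bp
Sorted largest to smallest: 53, 44, 17, 13, 12, 10, 10 bp.

53, 44, 17, 13, 12, 10, 10 bp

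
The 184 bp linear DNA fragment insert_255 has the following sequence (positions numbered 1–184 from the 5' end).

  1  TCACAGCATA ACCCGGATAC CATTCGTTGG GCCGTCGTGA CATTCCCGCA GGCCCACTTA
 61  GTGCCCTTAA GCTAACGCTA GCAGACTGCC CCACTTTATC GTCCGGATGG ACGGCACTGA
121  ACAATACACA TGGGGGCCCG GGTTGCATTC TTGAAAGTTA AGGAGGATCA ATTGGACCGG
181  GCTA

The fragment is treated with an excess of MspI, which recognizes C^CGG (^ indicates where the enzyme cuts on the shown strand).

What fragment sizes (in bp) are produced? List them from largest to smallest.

MspI sites (CCGG) start at positions 13, 103, 138, 177.
MspI cuts after the first base of each site, so after positions 13, 103, 138, 177.
Linear molecule, 4 cuts → 5 fragments:
  1–13 → 13 bp
  14–103 → 90 bp
  104–138 → 35 bp
  139–177 → 39 bp
  178–184 → 7 bp
Sorted largest to smallest: 90, 39, 35, 13, 7 bp.

90, 39, 35, 13, 7 bp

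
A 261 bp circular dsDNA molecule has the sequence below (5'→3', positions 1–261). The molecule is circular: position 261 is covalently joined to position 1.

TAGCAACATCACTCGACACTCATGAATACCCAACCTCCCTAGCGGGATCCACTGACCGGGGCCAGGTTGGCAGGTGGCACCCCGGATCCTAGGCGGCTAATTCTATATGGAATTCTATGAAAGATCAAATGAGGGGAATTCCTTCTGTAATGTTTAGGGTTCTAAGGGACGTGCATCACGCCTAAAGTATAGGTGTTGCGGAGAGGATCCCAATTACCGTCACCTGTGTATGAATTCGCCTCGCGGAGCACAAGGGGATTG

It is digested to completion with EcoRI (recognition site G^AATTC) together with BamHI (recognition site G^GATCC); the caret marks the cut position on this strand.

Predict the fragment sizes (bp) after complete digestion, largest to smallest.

EcoRI sites (GAATTC) start at positions 110, 136, 232.
EcoRI cuts after the first base of each site, so after positions 110, 136, 232.
BamHI sites (GGATCC) start at positions 45, 84, 205.
BamHI cuts after the first base of each site, so after positions 45, 84, 205.
Combined cut positions: 45, 84, 110, 136, 205, 232.
Circular molecule, 6 cuts → 6 fragments:
  46–84 → 39 bp
  85–110 → 26 bp
  111–136 → 26 bp
  137–205 → 69 bp
  206–232 → 27 bp
  233–261 then 1–45 → 29 + 45 = 74 bp
Sorted largest to smallest: 74, 69, 39, 27, 26, 26 bp.

74, 69, 39, 27, 26, 26 bp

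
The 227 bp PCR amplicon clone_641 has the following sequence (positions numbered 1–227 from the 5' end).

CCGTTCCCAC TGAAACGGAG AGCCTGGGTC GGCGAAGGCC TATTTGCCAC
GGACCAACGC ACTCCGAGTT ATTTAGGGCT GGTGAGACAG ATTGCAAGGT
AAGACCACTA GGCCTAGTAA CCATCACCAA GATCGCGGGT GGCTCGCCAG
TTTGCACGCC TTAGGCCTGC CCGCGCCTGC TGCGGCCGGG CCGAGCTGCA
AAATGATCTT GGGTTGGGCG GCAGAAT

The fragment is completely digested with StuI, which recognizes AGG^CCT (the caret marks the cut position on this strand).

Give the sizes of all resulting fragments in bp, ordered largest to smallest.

74, 62, 53, 38 bp

StuI sites (AGGCCT) start at positions 36, 110, 163.
StuI cuts after base 3 of each site, so after positions 38, 112, 165.
Linear molecule, 3 cuts → 4 fragments:
  1–38 → 38 bp
  39–112 → 74 bp
  113–165 → 53 bp
  166–227 → 62 bp
Sorted largest to smallest: 74, 62, 53, 38 bp.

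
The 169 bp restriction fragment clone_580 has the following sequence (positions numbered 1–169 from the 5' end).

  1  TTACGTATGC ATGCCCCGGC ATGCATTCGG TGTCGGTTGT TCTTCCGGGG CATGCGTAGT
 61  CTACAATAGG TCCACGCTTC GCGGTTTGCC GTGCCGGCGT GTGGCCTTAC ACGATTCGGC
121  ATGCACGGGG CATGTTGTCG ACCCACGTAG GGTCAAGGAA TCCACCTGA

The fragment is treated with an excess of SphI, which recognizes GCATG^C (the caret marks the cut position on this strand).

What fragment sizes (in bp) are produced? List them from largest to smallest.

SphI sites (GCATGC) start at positions 9, 19, 50, 119.
SphI cuts after base 5 of each site (before the last base), so after positions 13, 23, 54, 123.
Linear molecule, 4 cuts → 5 fragments:
  1–13 → 13 bp
  14–23 → 10 bp
  24–54 → 31 bp
  55–123 → 69 bp
  124–169 → 46 bp
Sorted largest to smallest: 69, 46, 31, 13, 10 bp.

69, 46, 31, 13, 10 bp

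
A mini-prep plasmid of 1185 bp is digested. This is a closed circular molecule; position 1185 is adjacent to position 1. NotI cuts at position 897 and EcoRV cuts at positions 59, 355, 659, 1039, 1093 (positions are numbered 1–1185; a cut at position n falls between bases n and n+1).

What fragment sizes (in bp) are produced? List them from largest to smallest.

304, 296, 238, 151, 142, 54 bp

Combined cut positions (sorted): 59, 355, 659, 897, 1039, 1093.
Circular molecule, 6 cuts → 6 fragments:
  355 − 59 = 296 bp
  659 − 355 = 304 bp
  897 − 659 = 238 bp
  1039 − 897 = 142 bp
  1093 − 1039 = 54 bp
  wrap: 1185 − 1093 + 59 = 151 bp
Sorted largest to smallest: 304, 296, 238, 151, 142, 54 bp.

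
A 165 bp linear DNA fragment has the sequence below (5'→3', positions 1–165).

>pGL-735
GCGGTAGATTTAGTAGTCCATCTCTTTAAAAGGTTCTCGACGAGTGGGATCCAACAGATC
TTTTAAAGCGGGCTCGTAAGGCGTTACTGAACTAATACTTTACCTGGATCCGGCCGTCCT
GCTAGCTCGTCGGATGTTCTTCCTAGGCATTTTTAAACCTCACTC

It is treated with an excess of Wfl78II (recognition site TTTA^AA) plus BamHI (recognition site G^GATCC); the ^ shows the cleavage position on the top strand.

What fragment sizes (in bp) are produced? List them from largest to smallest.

Wfl78II sites (TTTAAA) start at positions 25, 62, 152.
Wfl78II cuts after base 4 of each site, so after positions 28, 65, 155.
BamHI sites (GGATCC) start at positions 47, 106.
BamHI cuts after the first base of each site, so after positions 47, 106.
Combined cut positions: 28, 47, 65, 106, 155.
Linear molecule, 5 cuts → 6 fragments:
  1–28 → 28 bp
  29–47 → 19 bp
  48–65 → 18 bp
  66–106 → 41 bp
  107–155 → 49 bp
  156–165 → 10 bp
Sorted largest to smallest: 49, 41, 28, 19, 18, 10 bp.

49, 41, 28, 19, 18, 10 bp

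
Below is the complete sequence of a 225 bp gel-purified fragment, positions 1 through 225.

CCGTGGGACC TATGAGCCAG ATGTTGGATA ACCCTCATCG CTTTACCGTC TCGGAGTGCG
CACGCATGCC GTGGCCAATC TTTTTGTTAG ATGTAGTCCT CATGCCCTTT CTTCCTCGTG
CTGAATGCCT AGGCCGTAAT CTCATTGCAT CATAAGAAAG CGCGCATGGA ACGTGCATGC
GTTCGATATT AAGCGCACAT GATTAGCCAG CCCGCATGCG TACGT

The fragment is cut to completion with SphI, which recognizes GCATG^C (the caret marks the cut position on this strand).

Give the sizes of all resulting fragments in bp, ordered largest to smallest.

SphI sites (GCATGC) start at positions 64, 175, 214.
SphI cuts after base 5 of each site (before the last base), so after positions 68, 179, 218.
Linear molecule, 3 cuts → 4 fragments:
  1–68 → 68 bp
  69–179 → 111 bp
  180–218 → 39 bp
  219–225 → 7 bp
Sorted largest to smallest: 111, 68, 39, 7 bp.

111, 68, 39, 7 bp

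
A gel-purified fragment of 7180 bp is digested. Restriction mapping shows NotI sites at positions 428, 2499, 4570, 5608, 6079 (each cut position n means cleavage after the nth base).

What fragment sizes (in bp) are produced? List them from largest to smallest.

2071, 2071, 1101, 1038, 471, 428 bp

Linear molecule, 5 cuts → 6 fragments:
  428 − 0 = 428 bp
  2499 − 428 = 2071 bp
  4570 − 2499 = 2071 bp
  5608 − 4570 = 1038 bp
  6079 − 5608 = 471 bp
  7180 − 6079 = 1101 bp
Sorted largest to smallest: 2071, 2071, 1101, 1038, 471, 428 bp.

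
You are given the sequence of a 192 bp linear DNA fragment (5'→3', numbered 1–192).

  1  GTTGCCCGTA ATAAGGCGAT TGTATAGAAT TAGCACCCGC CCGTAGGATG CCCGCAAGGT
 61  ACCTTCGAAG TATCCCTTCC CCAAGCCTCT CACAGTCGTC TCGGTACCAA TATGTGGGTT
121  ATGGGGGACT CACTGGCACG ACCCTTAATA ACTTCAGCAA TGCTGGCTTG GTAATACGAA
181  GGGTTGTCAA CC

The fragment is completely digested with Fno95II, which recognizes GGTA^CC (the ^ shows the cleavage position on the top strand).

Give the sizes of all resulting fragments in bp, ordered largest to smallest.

86, 61, 45 bp

Fno95II sites (GGTACC) start at positions 58, 103.
Fno95II cuts after base 4 of each site, so after positions 61, 106.
Linear molecule, 2 cuts → 3 fragments:
  1–61 → 61 bp
  62–106 → 45 bp
  107–192 → 86 bp
Sorted largest to smallest: 86, 61, 45 bp.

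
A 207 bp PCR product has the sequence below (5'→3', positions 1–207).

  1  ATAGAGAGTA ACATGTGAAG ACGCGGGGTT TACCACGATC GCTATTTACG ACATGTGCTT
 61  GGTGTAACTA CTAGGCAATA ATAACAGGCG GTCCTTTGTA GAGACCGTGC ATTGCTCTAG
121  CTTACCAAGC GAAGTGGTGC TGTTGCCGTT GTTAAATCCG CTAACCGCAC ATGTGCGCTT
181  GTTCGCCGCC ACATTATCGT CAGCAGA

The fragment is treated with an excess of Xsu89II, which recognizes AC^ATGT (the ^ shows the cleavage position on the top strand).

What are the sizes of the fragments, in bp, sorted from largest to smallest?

118, 40, 37, 12 bp

Xsu89II sites (ACATGT) start at positions 11, 51, 169.
Xsu89II cuts after base 2 of each site, so after positions 12, 52, 170.
Linear molecule, 3 cuts → 4 fragments:
  1–12 → 12 bp
  13–52 → 40 bp
  53–170 → 118 bp
  171–207 → 37 bp
Sorted largest to smallest: 118, 40, 37, 12 bp.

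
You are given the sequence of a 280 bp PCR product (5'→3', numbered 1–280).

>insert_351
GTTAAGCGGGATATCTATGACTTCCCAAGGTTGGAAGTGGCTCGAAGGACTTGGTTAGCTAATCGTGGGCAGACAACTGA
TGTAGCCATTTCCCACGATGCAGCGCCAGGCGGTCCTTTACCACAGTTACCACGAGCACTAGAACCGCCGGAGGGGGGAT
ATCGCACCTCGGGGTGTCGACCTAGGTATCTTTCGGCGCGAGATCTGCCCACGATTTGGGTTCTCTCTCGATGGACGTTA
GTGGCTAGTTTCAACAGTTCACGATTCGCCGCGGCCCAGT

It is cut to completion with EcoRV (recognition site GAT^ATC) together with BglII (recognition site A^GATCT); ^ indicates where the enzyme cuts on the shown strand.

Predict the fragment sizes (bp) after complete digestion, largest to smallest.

EcoRV sites (GATATC) start at positions 10, 158.
EcoRV cuts after base 3 of each site, so after positions 12, 160.
The BglII site (AGATCT) starts at position 201.
BglII cuts after the first base of each site, so after position 201.
Combined cut positions: 12, 160, 201.
Linear molecule, 3 cuts → 4 fragments:
  1–12 → 12 bp
  13–160 → 148 bp
  161–201 → 41 bp
  202–280 → 79 bp
Sorted largest to smallest: 148, 79, 41, 12 bp.

148, 79, 41, 12 bp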